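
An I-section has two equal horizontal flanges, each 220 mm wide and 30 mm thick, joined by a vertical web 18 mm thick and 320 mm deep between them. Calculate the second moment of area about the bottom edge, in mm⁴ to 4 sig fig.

I_base ≈ 1.139 × 10⁹ mm⁴

Split into non-overlapping primitives; take the origin at the lower-left of the bounding box.
Bottom flange: 220 × 30, A = 6 600 mm², y = 15 mm, Ī = 495 000 mm⁴.
Web: 18 × 320, A = 5 760 mm², y = 190 mm, Ī = 49 152 000 mm⁴.
Top flange: 220 × 30, A = 6 600 mm², y = 365 mm, Ī = 495 000 mm⁴.
Transfer each piece to the bottom edge using Ī + A·d² with d = y − 0:
  bottom flange: d = 15 mm → contributes +1 980 000 mm⁴
  web: d = 190 mm → contributes +257 088 000 mm⁴
  top flange: d = 365 mm → contributes +879 780 000 mm⁴
Total I = 1 138 848 000 mm⁴.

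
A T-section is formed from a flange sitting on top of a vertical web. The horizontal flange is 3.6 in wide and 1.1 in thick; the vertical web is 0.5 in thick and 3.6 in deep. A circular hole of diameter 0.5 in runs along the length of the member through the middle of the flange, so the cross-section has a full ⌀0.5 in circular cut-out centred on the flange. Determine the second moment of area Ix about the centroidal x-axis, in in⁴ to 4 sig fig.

Treat the section as a set of non-overlapping primitives; coordinates are from the bounding-box lower-left.
Flange: 3.6 × 1.1, A = 3.96 in², y = 4.15 in, Ī = 0.3993 in⁴.
Web: 0.5 × 3.6, A = 1.8 in², y = 1.8 in, Ī = 1.944 in⁴.
Hole (subtracted): ⌀0.5, A = 0.19635 in², y = 4.15 in, Ī = 0.00306796 in⁴.
Centroid: ȳ = ΣA·y / ΣA = 3.38971 in.
Transfer each piece to the centroidal x-axis using Ī + A·d² with d = y − 3.38971:
  flange: d = 0.760292 in → contributes +2.68836 in⁴
  web: d = -1.58971 in → contributes +6.49291 in⁴
  hole: d = 0.760292 in → contributes −0.116567 in⁴
Total I = 9.0647 in⁴.

Ix ≈ 9.065 in⁴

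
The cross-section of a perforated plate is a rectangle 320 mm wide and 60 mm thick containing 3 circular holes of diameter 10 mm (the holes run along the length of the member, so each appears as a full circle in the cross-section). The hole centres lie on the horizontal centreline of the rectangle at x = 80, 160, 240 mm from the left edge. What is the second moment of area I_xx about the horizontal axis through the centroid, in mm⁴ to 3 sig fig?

I_xx ≈ 5.76 × 10⁶ mm⁴

Treat the section as a set of non-overlapping primitives; coordinates are from the bounding-box lower-left.
Plate: 320 × 60, A = 19 200 mm², y = 30 mm, Ī = 5 760 000 mm⁴.
Hole 1 (subtracted): ⌀10, A = 78.54 mm², y = 30 mm, Ī = 490.87 mm⁴.
Hole 2 (subtracted): ⌀10, A = 78.54 mm², y = 30 mm, Ī = 490.87 mm⁴.
Hole 3 (subtracted): ⌀10, A = 78.54 mm², y = 30 mm, Ī = 490.87 mm⁴.
By symmetry the centroid is at mid-height, ȳ = 30 mm.
All pieces are centred on the horizontal axis through the centroid, so I = ΣĪ (holes subtracted) = 5 758 527 mm⁴.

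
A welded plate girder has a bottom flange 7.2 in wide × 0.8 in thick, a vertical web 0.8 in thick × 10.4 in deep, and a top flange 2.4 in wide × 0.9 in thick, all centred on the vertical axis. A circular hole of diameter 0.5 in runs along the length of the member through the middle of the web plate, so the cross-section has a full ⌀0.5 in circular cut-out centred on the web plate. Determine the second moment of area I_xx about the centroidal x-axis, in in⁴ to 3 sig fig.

I_xx ≈ 300 in⁴

Break the section into simple shapes (no overlaps), measuring from the bottom-left corner of the bounding box.
Bottom plate: 7.2 × 0.8, A = 5.76 in², y = 0.4 in, Ī = 0.3072 in⁴.
Web plate: 0.8 × 10.4, A = 8.32 in², y = 6 in, Ī = 74.991 in⁴.
Top plate: 2.4 × 0.9, A = 2.16 in², y = 11.65 in, Ī = 0.1458 in⁴.
Hole (subtracted): ⌀0.5, A = 0.19635 in², y = 6 in, Ī = 0.003068 in⁴.
Centroid: ȳ = ΣA·y / ΣA = 4.7502 in.
Transfer each piece to the centroidal x-axis using Ī + A·d² with d = y − 4.7502:
  bottom plate: d = -4.3502 in → contributes +109.31 in⁴
  web plate: d = 1.2498 in → contributes +87.988 in⁴
  top plate: d = 6.8998 in → contributes +102.98 in⁴
  hole: d = 1.2498 in → contributes −0.30979 in⁴
Total I = 299.97 in⁴.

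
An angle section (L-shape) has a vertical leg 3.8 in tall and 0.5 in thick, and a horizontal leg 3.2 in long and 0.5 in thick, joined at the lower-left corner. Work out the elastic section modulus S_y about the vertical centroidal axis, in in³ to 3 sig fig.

Break the section into simple shapes (no overlaps), measuring from the bottom-left corner of the bounding box.
Vertical leg: 0.5 × 3.8, A = 1.9 in², x = 0.25 in, Ī = 0.039583 in⁴.
Horizontal leg (remainder): 2.7 × 0.5, A = 1.35 in², x = 1.85 in, Ī = 0.82013 in⁴.
Centroid: x̄ = ΣA·x / ΣA = 0.91462 in.
Transfer each piece to the vertical centroidal axis using Ī + A·d² with d = x − 0.91462:
  vertical leg: d = -0.66462 in → contributes +0.87884 in⁴
  horizontal leg (remainder): d = 0.93538 in → contributes +2.0013 in⁴
Total I = 2.8801 in⁴.
Extreme fibre distance c = 2.2854 in; S = I/c = 1.2602 in³.

S_y ≈ 1.26 in³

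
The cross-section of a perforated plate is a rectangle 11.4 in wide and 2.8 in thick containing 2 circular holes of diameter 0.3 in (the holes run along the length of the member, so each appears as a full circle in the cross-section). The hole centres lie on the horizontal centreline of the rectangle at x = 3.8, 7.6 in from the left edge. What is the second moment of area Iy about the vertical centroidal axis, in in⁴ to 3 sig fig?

Split into non-overlapping primitives; take the origin at the lower-left of the bounding box.
Plate: 11.4 × 2.8, A = 31.92 in², x = 5.7 in, Ī = 345.69 in⁴.
Hole 1 (subtracted): ⌀0.3, A = 0.070686 in², x = 3.8 in, Ī = 0.00039761 in⁴.
Hole 2 (subtracted): ⌀0.3, A = 0.070686 in², x = 7.6 in, Ī = 0.00039761 in⁴.
By symmetry the centroid is at mid-width, x̄ = 5.7 in.
Transfer each piece to the vertical centroidal axis using Ī + A·d² with d = x − 5.7:
  plate: d = 0 in → contributes +345.69 in⁴
  hole 1: d = -1.9 in → contributes −0.25557 in⁴
  hole 2: d = 1.9 in → contributes −0.25557 in⁴
Total I = 345.18 in⁴.

Iy ≈ 345 in⁴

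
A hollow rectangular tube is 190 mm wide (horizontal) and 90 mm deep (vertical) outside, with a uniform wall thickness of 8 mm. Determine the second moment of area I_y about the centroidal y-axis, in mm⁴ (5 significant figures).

I_y ≈ 1.8956 × 10⁷ mm⁴

Decompose the section into non-overlapping parts with the origin at the bottom-left of its bounding rectangle.
Outer rectangle: 190 × 90, A = 17 100 mm², x = 95 mm, Ī = 51 442 500 mm⁴.
Inner void (subtracted): 174 × 74, A = 12 876 mm², x = 95 mm, Ī = 32 486 148 mm⁴.
By symmetry the centroid is at mid-width, x̄ = 95 mm.
All pieces are centred on the centroidal y-axis, so I = ΣĪ (holes subtracted) = 18 956 352 mm⁴.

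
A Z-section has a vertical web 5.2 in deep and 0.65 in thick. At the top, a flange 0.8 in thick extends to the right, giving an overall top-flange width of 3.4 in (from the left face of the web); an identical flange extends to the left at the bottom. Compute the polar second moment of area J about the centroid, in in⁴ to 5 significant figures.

J ≈ 44.755 in⁴

Split into non-overlapping primitives; take the origin at the lower-left of the bounding box.
Web: 0.65 × 5.2, A = 3.38 in², y = 2.6 in, Ī = 7.616267 in⁴.
Top flange (beyond web): 2.75 × 0.8, A = 2.2 in², y = 4.8 in, Ī = 0.1173333 in⁴.
Bottom flange (beyond web): 2.75 × 0.8, A = 2.2 in², y = 0.4 in, Ī = 0.1173333 in⁴.
Centroid: ȳ = ΣA·y / ΣA = 2.6 in.
Transfer each piece to the centroidal x-axis using Ī + A·d² with d = y − 2.6:
  web: d = 0 in → contributes +7.616267 in⁴
  top flange (beyond web): d = 2.2 in → contributes +10.76533 in⁴
  bottom flange (beyond web): d = -2.2 in → contributes +10.76533 in⁴
Total I = 29.14693 in⁴.
For the y-axis: x̄ = 3.075 in.
Repeating about the centroidal y-axis gives I_y = 15.60792 in⁴.
Polar second moment: J = I_x + I_y = 44.75485 in⁴.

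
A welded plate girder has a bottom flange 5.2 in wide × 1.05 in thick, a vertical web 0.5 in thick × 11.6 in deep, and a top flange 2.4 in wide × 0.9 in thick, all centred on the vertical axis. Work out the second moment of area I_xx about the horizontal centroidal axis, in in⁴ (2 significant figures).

Break the section into simple shapes (no overlaps), measuring from the bottom-left corner of the bounding box.
Bottom plate: 5.2 × 1.05, A = 5.46 in², y = 0.525 in, Ī = 0.5016 in⁴.
Web plate: 0.5 × 11.6, A = 5.8 in², y = 6.85 in, Ī = 65.04 in⁴.
Top plate: 2.4 × 0.9, A = 2.16 in², y = 13.1 in, Ī = 0.1458 in⁴.
Centroid: ȳ = ΣA·y / ΣA = 5.283 in.
Transfer each piece to the horizontal centroidal axis using Ī + A·d² with d = y − 5.283:
  bottom plate: d = -4.758 in → contributes +124.1 in⁴
  web plate: d = 1.567 in → contributes +79.29 in⁴
  top plate: d = 7.817 in → contributes +132.1 in⁴
Total I = 335.5 in⁴.

I_xx ≈ 340 in⁴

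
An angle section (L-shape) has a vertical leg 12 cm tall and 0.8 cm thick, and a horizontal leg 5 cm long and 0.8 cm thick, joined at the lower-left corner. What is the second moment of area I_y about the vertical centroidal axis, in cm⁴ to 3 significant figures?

I_y ≈ 21.0 cm⁴

Break the section into simple shapes (no overlaps), measuring from the bottom-left corner of the bounding box.
Vertical leg: 0.8 × 12, A = 9.6 cm², x = 0.4 cm, Ī = 0.512 cm⁴.
Horizontal leg (remainder): 4.2 × 0.8, A = 3.36 cm², x = 2.9 cm, Ī = 4.9392 cm⁴.
Centroid: x̄ = ΣA·x / ΣA = 1.0481 cm.
Transfer each piece to the vertical centroidal axis using Ī + A·d² with d = x − 1.0481:
  vertical leg: d = -0.64815 cm → contributes +4.5449 cm⁴
  horizontal leg (remainder): d = 1.8519 cm → contributes +16.462 cm⁴
Total I = 21.007 cm⁴.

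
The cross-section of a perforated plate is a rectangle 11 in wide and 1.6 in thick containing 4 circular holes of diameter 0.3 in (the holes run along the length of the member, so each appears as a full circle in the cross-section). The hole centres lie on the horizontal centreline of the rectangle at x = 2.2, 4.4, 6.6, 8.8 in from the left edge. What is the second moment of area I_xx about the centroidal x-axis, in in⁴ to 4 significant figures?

I_xx ≈ 3.753 in⁴

Decompose the section into non-overlapping parts with the origin at the bottom-left of its bounding rectangle.
Plate: 11 × 1.6, A = 17.6 in², y = 0.8 in, Ī = 3.75467 in⁴.
Hole 1 (subtracted): ⌀0.3, A = 0.0706858 in², y = 0.8 in, Ī = 0.000397608 in⁴.
Hole 2 (subtracted): ⌀0.3, A = 0.0706858 in², y = 0.8 in, Ī = 0.000397608 in⁴.
Hole 3 (subtracted): ⌀0.3, A = 0.0706858 in², y = 0.8 in, Ī = 0.000397608 in⁴.
Hole 4 (subtracted): ⌀0.3, A = 0.0706858 in², y = 0.8 in, Ī = 0.000397608 in⁴.
By symmetry the centroid is at mid-height, ȳ = 0.8 in.
All pieces are centred on the centroidal x-axis, so I = ΣĪ (holes subtracted) = 3.75308 in⁴.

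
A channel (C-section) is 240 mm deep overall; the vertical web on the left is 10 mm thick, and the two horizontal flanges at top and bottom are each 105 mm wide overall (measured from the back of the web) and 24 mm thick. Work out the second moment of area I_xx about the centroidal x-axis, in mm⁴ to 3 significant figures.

I_xx ≈ 6.49 × 10⁷ mm⁴

Split into non-overlapping primitives; take the origin at the lower-left of the bounding box.
Web: 10 × 240, A = 2 400 mm², y = 120 mm, Ī = 11 520 000 mm⁴.
Top flange (beyond web): 95 × 24, A = 2 280 mm², y = 228 mm, Ī = 109 440 mm⁴.
Bottom flange (beyond web): 95 × 24, A = 2 280 mm², y = 12 mm, Ī = 109 440 mm⁴.
By symmetry the centroid is at mid-height, ȳ = 120 mm.
Transfer each piece to the centroidal x-axis using Ī + A·d² with d = y − 120:
  web: d = 0 mm → contributes +11 520 000 mm⁴
  top flange (beyond web): d = 108 mm → contributes +26 703 360 mm⁴
  bottom flange (beyond web): d = -108 mm → contributes +26 703 360 mm⁴
Total I = 64 926 720 mm⁴.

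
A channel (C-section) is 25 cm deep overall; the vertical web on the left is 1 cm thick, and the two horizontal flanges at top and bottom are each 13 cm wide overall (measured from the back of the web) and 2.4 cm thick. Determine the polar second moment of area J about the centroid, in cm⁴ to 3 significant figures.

J ≈ 1.01 × 10⁴ cm⁴

Treat the section as a set of non-overlapping primitives; coordinates are from the bounding-box lower-left.
Web: 1 × 25, A = 25 cm², y = 12.5 cm, Ī = 1302.1 cm⁴.
Top flange (beyond web): 12 × 2.4, A = 28.8 cm², y = 23.8 cm, Ī = 13.824 cm⁴.
Bottom flange (beyond web): 12 × 2.4, A = 28.8 cm², y = 1.2 cm, Ī = 13.824 cm⁴.
By symmetry the centroid is at mid-height, ȳ = 12.5 cm.
Transfer each piece to the centroidal x-axis using Ī + A·d² with d = y − 12.5:
  web: d = 0 cm → contributes +1302.1 cm⁴
  top flange (beyond web): d = 11.3 cm → contributes +3691.3 cm⁴
  bottom flange (beyond web): d = -11.3 cm → contributes +3691.3 cm⁴
Total I = 8684.7 cm⁴.
For the y-axis: x̄ = 5.0327 cm.
Repeating about the centroidal y-axis gives I_y = 1429.8 cm⁴.
Polar second moment: J = I_x + I_y = 10 115 cm⁴.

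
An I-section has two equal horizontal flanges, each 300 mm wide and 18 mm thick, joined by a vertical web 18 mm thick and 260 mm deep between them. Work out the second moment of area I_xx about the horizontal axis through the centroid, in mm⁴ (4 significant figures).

Split into non-overlapping primitives; take the origin at the lower-left of the bounding box.
Bottom flange: 300 × 18, A = 5 400 mm², y = 9 mm, Ī = 145 800 mm⁴.
Web: 18 × 260, A = 4 680 mm², y = 148 mm, Ī = 26 364 000 mm⁴.
Top flange: 300 × 18, A = 5 400 mm², y = 287 mm, Ī = 145 800 mm⁴.
By symmetry the centroid is at mid-height, ȳ = 148 mm.
Transfer each piece to the horizontal axis through the centroid using Ī + A·d² with d = y − 148:
  bottom flange: d = -139 mm → contributes +104 479 200 mm⁴
  web: d = 0 mm → contributes +26 364 000 mm⁴
  top flange: d = 139 mm → contributes +104 479 200 mm⁴
Total I = 235 322 400 mm⁴.

I_xx ≈ 2.353 × 10⁸ mm⁴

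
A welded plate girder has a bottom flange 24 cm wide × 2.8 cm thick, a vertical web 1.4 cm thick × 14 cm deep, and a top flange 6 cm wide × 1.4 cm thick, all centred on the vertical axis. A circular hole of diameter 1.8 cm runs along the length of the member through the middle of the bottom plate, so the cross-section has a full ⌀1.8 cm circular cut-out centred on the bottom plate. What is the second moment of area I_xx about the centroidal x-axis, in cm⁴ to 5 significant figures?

Break the section into simple shapes (no overlaps), measuring from the bottom-left corner of the bounding box.
Bottom plate: 24 × 2.8, A = 67.2 cm², y = 1.4 cm, Ī = 43.904 cm⁴.
Web plate: 1.4 × 14, A = 19.6 cm², y = 9.8 cm, Ī = 320.1333 cm⁴.
Top plate: 6 × 1.4, A = 8.4 cm², y = 17.5 cm, Ī = 1.372 cm⁴.
Hole (subtracted): ⌀1.8, A = 2.54469 cm², y = 1.4 cm, Ī = 0.5152997 cm⁴.
Centroid: ȳ = ΣA·y / ΣA = 4.636512 cm.
Transfer each piece to the centroidal x-axis using Ī + A·d² with d = y − 4.636512:
  bottom plate: d = -3.236512 cm → contributes +747.8246 cm⁴
  web plate: d = 5.163488 cm → contributes +842.7009 cm⁴
  top plate: d = 12.86349 cm → contributes +1391.314 cm⁴
  hole: d = -3.236512 cm → contributes −27.17095 cm⁴
Total I = 2954.669 cm⁴.

I_xx ≈ 2954.7 cm⁴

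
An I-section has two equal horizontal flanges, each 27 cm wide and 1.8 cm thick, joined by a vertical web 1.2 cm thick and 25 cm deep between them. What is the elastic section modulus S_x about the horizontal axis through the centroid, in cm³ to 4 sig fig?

S_x ≈ 1332 cm³

Treat the section as a set of non-overlapping primitives; coordinates are from the bounding-box lower-left.
Bottom flange: 27 × 1.8, A = 48.6 cm², y = 0.9 cm, Ī = 13.122 cm⁴.
Web: 1.2 × 25, A = 30 cm², y = 14.3 cm, Ī = 1562.5 cm⁴.
Top flange: 27 × 1.8, A = 48.6 cm², y = 27.7 cm, Ī = 13.122 cm⁴.
By symmetry the centroid is at mid-height, ȳ = 14.3 cm.
Transfer each piece to the horizontal axis through the centroid using Ī + A·d² with d = y − 14.3:
  bottom flange: d = -13.4 cm → contributes +8739.74 cm⁴
  web: d = 0 cm → contributes +1562.5 cm⁴
  top flange: d = 13.4 cm → contributes +8739.74 cm⁴
Total I = 19 042 cm⁴.
Extreme fibre distance c = 14.3 cm; S = I/c = 1331.61 cm³.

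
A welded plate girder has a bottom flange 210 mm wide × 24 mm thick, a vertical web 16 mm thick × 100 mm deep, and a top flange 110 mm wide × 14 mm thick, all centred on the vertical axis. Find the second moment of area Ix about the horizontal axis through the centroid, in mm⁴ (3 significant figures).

Split into non-overlapping primitives; take the origin at the lower-left of the bounding box.
Bottom plate: 210 × 24, A = 5 040 mm², y = 12 mm, Ī = 241 920 mm⁴.
Web plate: 16 × 100, A = 1 600 mm², y = 74 mm, Ī = 1 333 333 mm⁴.
Top plate: 110 × 14, A = 1 540 mm², y = 131 mm, Ī = 25 153 mm⁴.
Centroid: ȳ = ΣA·y / ΣA = 46.531 mm.
Transfer each piece to the horizontal axis through the centroid using Ī + A·d² with d = y − 46.531:
  bottom plate: d = -34.531 mm → contributes +6 251 413 mm⁴
  web plate: d = 27.469 mm → contributes +2 540 645 mm⁴
  top plate: d = 84.469 mm → contributes +11 013 186 mm⁴
Total I = 19 805 244 mm⁴.

Ix ≈ 1.98 × 10⁷ mm⁴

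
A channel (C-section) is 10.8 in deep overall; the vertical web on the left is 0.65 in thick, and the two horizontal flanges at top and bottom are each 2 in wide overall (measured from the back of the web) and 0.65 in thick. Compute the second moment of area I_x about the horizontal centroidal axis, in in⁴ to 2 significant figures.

I_x ≈ 110 in⁴

Break the section into simple shapes (no overlaps), measuring from the bottom-left corner of the bounding box.
Web: 0.65 × 10.8, A = 7.02 in², y = 5.4 in, Ī = 68.23 in⁴.
Top flange (beyond web): 1.35 × 0.65, A = 0.8775 in², y = 10.48 in, Ī = 0.0309 in⁴.
Bottom flange (beyond web): 1.35 × 0.65, A = 0.8775 in², y = 0.325 in, Ī = 0.0309 in⁴.
By symmetry the centroid is at mid-height, ȳ = 5.4 in.
Transfer each piece to the horizontal centroidal axis using Ī + A·d² with d = y − 5.4:
  web: d = 0 in → contributes +68.23 in⁴
  top flange (beyond web): d = 5.075 in → contributes +22.63 in⁴
  bottom flange (beyond web): d = -5.075 in → contributes +22.63 in⁴
Total I = 113.5 in⁴.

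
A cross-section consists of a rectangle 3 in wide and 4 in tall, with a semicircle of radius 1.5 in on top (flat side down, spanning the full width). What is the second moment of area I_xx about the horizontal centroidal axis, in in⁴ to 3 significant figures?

I_xx ≈ 35.5 in⁴

Break the section into simple shapes (no overlaps), measuring from the bottom-left corner of the bounding box.
Rectangular body: 3 × 4, A = 12 in², y = 2 in, Ī = 16 in⁴.
Semicircular cap: semicircle r = 1.5, A = 3.5343 in², y = 4.6366 in, Ī = 0.55564 in⁴.
Centroid: ȳ = ΣA·y / ΣA = 2.5999 in.
Transfer each piece to the horizontal centroidal axis using Ī + A·d² with d = y − 2.5999:
  rectangular body: d = -0.59987 in → contributes +20.318 in⁴
  semicircular cap: d = 2.0367 in → contributes +15.217 in⁴
Total I = 35.535 in⁴.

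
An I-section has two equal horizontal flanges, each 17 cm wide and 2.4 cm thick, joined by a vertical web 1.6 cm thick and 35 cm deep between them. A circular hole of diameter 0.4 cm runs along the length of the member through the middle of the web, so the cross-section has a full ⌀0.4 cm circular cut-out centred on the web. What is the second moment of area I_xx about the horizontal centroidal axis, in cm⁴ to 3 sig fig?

Treat the section as a set of non-overlapping primitives; coordinates are from the bounding-box lower-left.
Bottom flange: 17 × 2.4, A = 40.8 cm², y = 1.2 cm, Ī = 19.584 cm⁴.
Web: 1.6 × 35, A = 56 cm², y = 19.9 cm, Ī = 5716.7 cm⁴.
Top flange: 17 × 2.4, A = 40.8 cm², y = 38.6 cm, Ī = 19.584 cm⁴.
Hole (subtracted): ⌀0.4, A = 0.12566 cm², y = 19.9 cm, Ī = 0.0012566 cm⁴.
By symmetry the centroid is at mid-height, ȳ = 19.9 cm.
Transfer each piece to the horizontal centroidal axis using Ī + A·d² with d = y − 19.9:
  bottom flange: d = -18.7 cm → contributes +14 287 cm⁴
  web: d = 0 cm → contributes +5716.7 cm⁴
  top flange: d = 18.7 cm → contributes +14 287 cm⁴
  hole: d = 0 cm → contributes −0.0012566 cm⁴
Total I = 34 291 cm⁴.

I_xx ≈ 3.43 × 10⁴ cm⁴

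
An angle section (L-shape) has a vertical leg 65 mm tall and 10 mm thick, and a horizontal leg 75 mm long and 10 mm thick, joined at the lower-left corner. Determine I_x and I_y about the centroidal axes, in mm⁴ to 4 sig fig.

Break the section into simple shapes (no overlaps), measuring from the bottom-left corner of the bounding box.
Vertical leg: 10 × 65, A = 650 mm², y = 32.5 mm, Ī = 228 854 mm⁴.
Horizontal leg (remainder): 65 × 10, A = 650 mm², y = 5 mm, Ī = 5416.67 mm⁴.
Centroid: ȳ = ΣA·y / ΣA = 18.75 mm.
Transfer each piece to the centroidal x-axis using Ī + A·d² with d = y − 18.75:
  vertical leg: d = 13.75 mm → contributes +351 745 mm⁴
  horizontal leg (remainder): d = -13.75 mm → contributes +128 307 mm⁴
Total I = 480 052 mm⁴.
For the y-axis: x̄ = 23.75 mm.
Repeating about the centroidal y-axis gives I_y = 691 302 mm⁴.

I_x ≈ 4.801 × 10⁵ mm⁴, I_y ≈ 6.913 × 10⁵ mm⁴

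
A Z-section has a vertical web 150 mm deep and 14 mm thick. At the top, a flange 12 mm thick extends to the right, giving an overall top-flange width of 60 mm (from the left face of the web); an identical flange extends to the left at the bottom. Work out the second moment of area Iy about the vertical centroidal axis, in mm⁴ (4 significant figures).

Break the section into simple shapes (no overlaps), measuring from the bottom-left corner of the bounding box.
Web: 14 × 150, A = 2 100 mm², x = 53 mm, Ī = 34 300 mm⁴.
Top flange (beyond web): 46 × 12, A = 552 mm², x = 83 mm, Ī = 97 336 mm⁴.
Bottom flange (beyond web): 46 × 12, A = 552 mm², x = 23 mm, Ī = 97 336 mm⁴.
Centroid: x̄ = ΣA·x / ΣA = 53 mm.
Transfer each piece to the vertical centroidal axis using Ī + A·d² with d = x − 53:
  web: d = 0 mm → contributes +34 300 mm⁴
  top flange (beyond web): d = 30 mm → contributes +594 136 mm⁴
  bottom flange (beyond web): d = -30 mm → contributes +594 136 mm⁴
Total I = 1 222 572 mm⁴.

Iy ≈ 1.223 × 10⁶ mm⁴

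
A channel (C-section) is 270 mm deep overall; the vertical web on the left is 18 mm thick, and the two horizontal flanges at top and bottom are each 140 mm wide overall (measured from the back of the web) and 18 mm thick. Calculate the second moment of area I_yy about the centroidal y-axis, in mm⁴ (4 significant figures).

I_yy ≈ 1.688 × 10⁷ mm⁴

Treat the section as a set of non-overlapping primitives; coordinates are from the bounding-box lower-left.
Web: 18 × 270, A = 4 860 mm², x = 9 mm, Ī = 131 220 mm⁴.
Top flange (beyond web): 122 × 18, A = 2 196 mm², x = 79 mm, Ī = 2 723 772 mm⁴.
Bottom flange (beyond web): 122 × 18, A = 2 196 mm², x = 79 mm, Ī = 2 723 772 mm⁴.
Centroid: x̄ = ΣA·x / ΣA = 42.2296 mm.
Transfer each piece to the centroidal y-axis using Ī + A·d² with d = x − 42.2296:
  web: d = -33.2296 mm → contributes +5 497 654 mm⁴
  top flange (beyond web): d = 36.7704 mm → contributes +5 692 905 mm⁴
  bottom flange (beyond web): d = 36.7704 mm → contributes +5 692 905 mm⁴
Total I = 16 883 464 mm⁴.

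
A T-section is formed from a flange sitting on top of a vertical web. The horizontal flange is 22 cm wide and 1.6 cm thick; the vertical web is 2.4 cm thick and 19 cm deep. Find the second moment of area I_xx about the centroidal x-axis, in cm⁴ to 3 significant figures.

Break the section into simple shapes (no overlaps), measuring from the bottom-left corner of the bounding box.
Flange: 22 × 1.6, A = 35.2 cm², y = 19.8 cm, Ī = 7.5093 cm⁴.
Web: 2.4 × 19, A = 45.6 cm², y = 9.5 cm, Ī = 1371.8 cm⁴.
Centroid: ȳ = ΣA·y / ΣA = 13.987 cm.
Transfer each piece to the centroidal x-axis using Ī + A·d² with d = y − 13.987:
  flange: d = 5.8129 cm → contributes +1196.9 cm⁴
  web: d = -4.4871 cm → contributes +2289.9 cm⁴
Total I = 3486.8 cm⁴.

I_xx ≈ 3490 cm⁴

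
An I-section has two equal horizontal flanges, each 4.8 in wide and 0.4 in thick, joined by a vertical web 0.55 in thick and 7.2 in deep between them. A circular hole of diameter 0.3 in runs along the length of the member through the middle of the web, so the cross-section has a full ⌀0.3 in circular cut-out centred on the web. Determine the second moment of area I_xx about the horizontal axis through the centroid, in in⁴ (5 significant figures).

Split into non-overlapping primitives; take the origin at the lower-left of the bounding box.
Bottom flange: 4.8 × 0.4, A = 1.92 in², y = 0.2 in, Ī = 0.0256 in⁴.
Web: 0.55 × 7.2, A = 3.96 in², y = 4 in, Ī = 17.1072 in⁴.
Top flange: 4.8 × 0.4, A = 1.92 in², y = 7.8 in, Ī = 0.0256 in⁴.
Hole (subtracted): ⌀0.3, A = 0.07068583 in², y = 4 in, Ī = 0.0003976078 in⁴.
By symmetry the centroid is at mid-height, ȳ = 4 in.
Transfer each piece to the horizontal axis through the centroid using Ī + A·d² with d = y − 4:
  bottom flange: d = -3.8 in → contributes +27.7504 in⁴
  web: d = 0 in → contributes +17.1072 in⁴
  top flange: d = 3.8 in → contributes +27.7504 in⁴
  hole: d = 0 in → contributes −0.0003976078 in⁴
Total I = 72.6076 in⁴.

I_xx ≈ 72.608 in⁴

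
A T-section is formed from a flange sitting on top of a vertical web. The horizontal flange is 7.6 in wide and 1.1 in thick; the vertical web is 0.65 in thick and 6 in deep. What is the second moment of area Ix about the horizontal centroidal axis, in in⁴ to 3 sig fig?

Ix ≈ 46.1 in⁴

Break the section into simple shapes (no overlaps), measuring from the bottom-left corner of the bounding box.
Flange: 7.6 × 1.1, A = 8.36 in², y = 6.55 in, Ī = 0.84297 in⁴.
Web: 0.65 × 6, A = 3.9 in², y = 3 in, Ī = 11.7 in⁴.
Centroid: ȳ = ΣA·y / ΣA = 5.4207 in.
Transfer each piece to the horizontal centroidal axis using Ī + A·d² with d = y − 5.4207:
  flange: d = 1.1293 in → contributes +11.504 in⁴
  web: d = -2.4207 in → contributes +34.554 in⁴
Total I = 46.058 in⁴.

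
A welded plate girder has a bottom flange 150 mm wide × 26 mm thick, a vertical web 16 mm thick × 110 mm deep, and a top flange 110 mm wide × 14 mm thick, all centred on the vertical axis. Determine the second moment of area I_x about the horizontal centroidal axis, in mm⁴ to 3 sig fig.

Break the section into simple shapes (no overlaps), measuring from the bottom-left corner of the bounding box.
Bottom plate: 150 × 26, A = 3 900 mm², y = 13 mm, Ī = 219 700 mm⁴.
Web plate: 16 × 110, A = 1 760 mm², y = 81 mm, Ī = 1 774 667 mm⁴.
Top plate: 110 × 14, A = 1 540 mm², y = 143 mm, Ī = 25 153 mm⁴.
Centroid: ȳ = ΣA·y / ΣA = 57.428 mm.
Transfer each piece to the horizontal centroidal axis using Ī + A·d² with d = y − 57.428:
  bottom plate: d = -44.428 mm → contributes +7 917 627 mm⁴
  web plate: d = 23.572 mm → contributes +2 752 610 mm⁴
  top plate: d = 85.572 mm → contributes +11 301 965 mm⁴
Total I = 21 972 202 mm⁴.

I_x ≈ 2.20 × 10⁷ mm⁴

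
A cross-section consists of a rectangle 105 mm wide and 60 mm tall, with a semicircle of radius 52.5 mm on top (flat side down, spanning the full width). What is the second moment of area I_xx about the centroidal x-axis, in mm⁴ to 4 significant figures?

I_xx ≈ 9.738 × 10⁶ mm⁴

Treat the section as a set of non-overlapping primitives; coordinates are from the bounding-box lower-left.
Rectangular body: 105 × 60, A = 6 300 mm², y = 30 mm, Ī = 1 890 000 mm⁴.
Semicircular cap: semicircle r = 52.5, A = 4329.51 mm², y = 82.2817 mm, Ī = 833 814 mm⁴.
Centroid: ȳ = ΣA·y / ΣA = 51.2949 mm.
Transfer each piece to the centroidal x-axis using Ī + A·d² with d = y − 51.2949:
  rectangular body: d = -21.2949 mm → contributes +4 746 870 mm⁴
  semicircular cap: d = 30.9868 mm → contributes +4 990 934 mm⁴
Total I = 9 737 805 mm⁴.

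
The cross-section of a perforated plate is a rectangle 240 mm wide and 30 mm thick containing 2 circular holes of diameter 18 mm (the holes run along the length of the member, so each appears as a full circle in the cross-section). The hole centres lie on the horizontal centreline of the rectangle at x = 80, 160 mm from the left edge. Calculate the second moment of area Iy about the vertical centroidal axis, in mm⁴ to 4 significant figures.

Iy ≈ 3.374 × 10⁷ mm⁴

Break the section into simple shapes (no overlaps), measuring from the bottom-left corner of the bounding box.
Plate: 240 × 30, A = 7 200 mm², x = 120 mm, Ī = 34 560 000 mm⁴.
Hole 1 (subtracted): ⌀18, A = 254.469 mm², x = 80 mm, Ī = 5 153 mm⁴.
Hole 2 (subtracted): ⌀18, A = 254.469 mm², x = 160 mm, Ī = 5 153 mm⁴.
By symmetry the centroid is at mid-width, x̄ = 120 mm.
Transfer each piece to the vertical centroidal axis using Ī + A·d² with d = x − 120:
  plate: d = 0 mm → contributes +34 560 000 mm⁴
  hole 1: d = -40 mm → contributes −412 303 mm⁴
  hole 2: d = 40 mm → contributes −412 303 mm⁴
Total I = 33 735 393 mm⁴.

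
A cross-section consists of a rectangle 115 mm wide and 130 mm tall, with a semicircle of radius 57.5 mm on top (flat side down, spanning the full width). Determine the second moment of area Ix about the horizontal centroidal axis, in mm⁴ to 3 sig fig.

Treat the section as a set of non-overlapping primitives; coordinates are from the bounding-box lower-left.
Rectangular body: 115 × 130, A = 14 950 mm², y = 65 mm, Ī = 21 054 583 mm⁴.
Semicircular cap: semicircle r = 57.5, A = 5193.4 mm², y = 154.4 mm, Ī = 1 199 785 mm⁴.
Centroid: ȳ = ΣA·y / ΣA = 88.05 mm.
Transfer each piece to the horizontal centroidal axis using Ī + A·d² with d = y − 88.05:
  rectangular body: d = -23.05 mm → contributes +28 997 799 mm⁴
  semicircular cap: d = 66.353 mm → contributes +24 065 353 mm⁴
Total I = 53 063 152 mm⁴.

Ix ≈ 5.31 × 10⁷ mm⁴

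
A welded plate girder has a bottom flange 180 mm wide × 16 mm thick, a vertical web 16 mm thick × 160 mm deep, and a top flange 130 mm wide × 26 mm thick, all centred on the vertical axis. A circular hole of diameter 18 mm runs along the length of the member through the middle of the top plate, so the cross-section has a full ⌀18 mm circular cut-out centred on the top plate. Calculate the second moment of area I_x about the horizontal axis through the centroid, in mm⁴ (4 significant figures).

I_x ≈ 5.488 × 10⁷ mm⁴

Split into non-overlapping primitives; take the origin at the lower-left of the bounding box.
Bottom plate: 180 × 16, A = 2 880 mm², y = 8 mm, Ī = 61 440 mm⁴.
Web plate: 16 × 160, A = 2 560 mm², y = 96 mm, Ī = 5 461 333 mm⁴.
Top plate: 130 × 26, A = 3 380 mm², y = 189 mm, Ī = 190 407 mm⁴.
Hole (subtracted): ⌀18, A = 254.469 mm², y = 189 mm, Ī = 5 153 mm⁴.
Centroid: ȳ = ΣA·y / ΣA = 100.347 mm.
Transfer each piece to the horizontal axis through the centroid using Ī + A·d² with d = y − 100.347:
  bottom plate: d = -92.347 mm → contributes +24 621 990 mm⁴
  web plate: d = -4.347 mm → contributes +5 509 708 mm⁴
  top plate: d = 88.653 mm → contributes +26 755 023 mm⁴
  hole: d = 88.653 mm → contributes −2 005 115 mm⁴
Total I = 54 881 607 mm⁴.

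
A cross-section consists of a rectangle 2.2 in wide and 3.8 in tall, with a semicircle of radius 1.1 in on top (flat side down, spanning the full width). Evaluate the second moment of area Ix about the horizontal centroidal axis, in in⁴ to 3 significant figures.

Ix ≈ 18.9 in⁴

Break the section into simple shapes (no overlaps), measuring from the bottom-left corner of the bounding box.
Rectangular body: 2.2 × 3.8, A = 8.36 in², y = 1.9 in, Ī = 10.06 in⁴.
Semicircular cap: semicircle r = 1.1, A = 1.9007 in², y = 4.2669 in, Ī = 0.1607 in⁴.
Centroid: ȳ = ΣA·y / ΣA = 2.3384 in.
Transfer each piece to the horizontal centroidal axis using Ī + A·d² with d = y − 2.3384:
  rectangular body: d = -0.43843 in → contributes +11.667 in⁴
  semicircular cap: d = 1.9284 in → contributes +7.2289 in⁴
Total I = 18.896 in⁴.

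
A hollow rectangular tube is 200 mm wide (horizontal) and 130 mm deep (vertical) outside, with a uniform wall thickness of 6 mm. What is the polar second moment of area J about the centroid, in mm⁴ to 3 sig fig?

J ≈ 3.22 × 10⁷ mm⁴

Break the section into simple shapes (no overlaps), measuring from the bottom-left corner of the bounding box.
Outer rectangle: 200 × 130, A = 26 000 mm², y = 65 mm, Ī = 36 616 667 mm⁴.
Inner void (subtracted): 188 × 118, A = 22 184 mm², y = 65 mm, Ī = 25 740 835 mm⁴.
By symmetry the centroid is at mid-height, ȳ = 65 mm.
All pieces are centred on the centroidal x-axis, so I = ΣĪ (holes subtracted) = 10 875 832 mm⁴.
Repeating about the centroidal y-axis gives I_y = 21 327 392 mm⁴.
Polar second moment: J = I_x + I_y = 32 203 224 mm⁴.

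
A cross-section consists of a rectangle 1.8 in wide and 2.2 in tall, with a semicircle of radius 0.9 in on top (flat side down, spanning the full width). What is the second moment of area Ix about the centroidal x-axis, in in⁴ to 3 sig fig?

Ix ≈ 3.78 in⁴

Split into non-overlapping primitives; take the origin at the lower-left of the bounding box.
Rectangular body: 1.8 × 2.2, A = 3.96 in², y = 1.1 in, Ī = 1.5972 in⁴.
Semicircular cap: semicircle r = 0.9, A = 1.2723 in², y = 2.582 in, Ī = 0.072012 in⁴.
Centroid: ȳ = ΣA·y / ΣA = 1.4604 in.
Transfer each piece to the centroidal x-axis using Ī + A·d² with d = y − 1.4604:
  rectangular body: d = -0.36037 in → contributes +2.1115 in⁴
  semicircular cap: d = 1.1216 in → contributes +1.6726 in⁴
Total I = 3.7841 in⁴.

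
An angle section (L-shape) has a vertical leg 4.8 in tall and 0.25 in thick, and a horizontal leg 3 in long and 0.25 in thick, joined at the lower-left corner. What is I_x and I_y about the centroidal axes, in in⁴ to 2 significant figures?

I_x ≈ 4.6 in⁴, I_y ≈ 1.4 in⁴

Split into non-overlapping primitives; take the origin at the lower-left of the bounding box.
Vertical leg: 0.25 × 4.8, A = 1.2 in², y = 2.4 in, Ī = 2.304 in⁴.
Horizontal leg (remainder): 2.75 × 0.25, A = 0.6875 in², y = 0.125 in, Ī = 0.003581 in⁴.
Centroid: ȳ = ΣA·y / ΣA = 1.571 in.
Transfer each piece to the centroidal x-axis using Ī + A·d² with d = y − 1.571:
  vertical leg: d = 0.8286 in → contributes +3.128 in⁴
  horizontal leg (remainder): d = -1.446 in → contributes +1.442 in⁴
Total I = 4.57 in⁴.
For the y-axis: x̄ = 0.6714 in.
Repeating about the centroidal y-axis gives I_y = 1.423 in⁴.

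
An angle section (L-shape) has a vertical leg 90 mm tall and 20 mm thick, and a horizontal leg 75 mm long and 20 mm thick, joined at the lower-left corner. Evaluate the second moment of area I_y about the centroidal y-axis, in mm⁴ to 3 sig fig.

Treat the section as a set of non-overlapping primitives; coordinates are from the bounding-box lower-left.
Vertical leg: 20 × 90, A = 1 800 mm², x = 10 mm, Ī = 60 000 mm⁴.
Horizontal leg (remainder): 55 × 20, A = 1 100 mm², x = 47.5 mm, Ī = 277 292 mm⁴.
Centroid: x̄ = ΣA·x / ΣA = 24.224 mm.
Transfer each piece to the centroidal y-axis using Ī + A·d² with d = x − 24.224:
  vertical leg: d = -14.224 mm → contributes +424 187 mm⁴
  horizontal leg (remainder): d = 23.276 mm → contributes +873 234 mm⁴
Total I = 1 297 421 mm⁴.

I_y ≈ 1.30 × 10⁶ mm⁴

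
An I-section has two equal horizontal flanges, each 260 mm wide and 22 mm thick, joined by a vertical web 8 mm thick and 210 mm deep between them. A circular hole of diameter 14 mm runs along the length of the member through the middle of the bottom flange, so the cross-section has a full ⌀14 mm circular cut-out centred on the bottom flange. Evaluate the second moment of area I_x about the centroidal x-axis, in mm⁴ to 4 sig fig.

I_x ≈ 1.585 × 10⁸ mm⁴

Split into non-overlapping primitives; take the origin at the lower-left of the bounding box.
Bottom flange: 260 × 22, A = 5 720 mm², y = 11 mm, Ī = 230 707 mm⁴.
Web: 8 × 210, A = 1 680 mm², y = 127 mm, Ī = 6 174 000 mm⁴.
Top flange: 260 × 22, A = 5 720 mm², y = 243 mm, Ī = 230 707 mm⁴.
Hole (subtracted): ⌀14, A = 153.938 mm², y = 11 mm, Ī = 1885.74 mm⁴.
Centroid: ȳ = ΣA·y / ΣA = 128.377 mm.
Transfer each piece to the centroidal x-axis using Ī + A·d² with d = y − 128.377:
  bottom flange: d = -117.377 mm → contributes +79 037 470 mm⁴
  web: d = -1.3772 mm → contributes +6 177 186 mm⁴
  top flange: d = 114.623 mm → contributes +75 382 281 mm⁴
  hole: d = -117.377 mm → contributes −2 122 753 mm⁴
Total I = 158 474 185 mm⁴.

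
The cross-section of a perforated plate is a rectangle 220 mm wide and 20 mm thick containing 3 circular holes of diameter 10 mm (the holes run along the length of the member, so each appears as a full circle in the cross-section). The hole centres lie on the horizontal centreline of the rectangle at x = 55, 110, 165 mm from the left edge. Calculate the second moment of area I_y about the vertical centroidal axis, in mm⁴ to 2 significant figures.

I_y ≈ 1.7 × 10⁷ mm⁴

Treat the section as a set of non-overlapping primitives; coordinates are from the bounding-box lower-left.
Plate: 220 × 20, A = 4 400 mm², x = 110 mm, Ī = 17 746 667 mm⁴.
Hole 1 (subtracted): ⌀10, A = 78.54 mm², x = 55 mm, Ī = 490.9 mm⁴.
Hole 2 (subtracted): ⌀10, A = 78.54 mm², x = 110 mm, Ī = 490.9 mm⁴.
Hole 3 (subtracted): ⌀10, A = 78.54 mm², x = 165 mm, Ī = 490.9 mm⁴.
By symmetry the centroid is at mid-width, x̄ = 110 mm.
Transfer each piece to the vertical centroidal axis using Ī + A·d² with d = x − 110:
  plate: d = 0 mm → contributes +17 746 667 mm⁴
  hole 1: d = -55 mm → contributes −238 074 mm⁴
  hole 2: d = 0 mm → contributes −490.9 mm⁴
  hole 3: d = 55 mm → contributes −238 074 mm⁴
Total I = 17 270 028 mm⁴.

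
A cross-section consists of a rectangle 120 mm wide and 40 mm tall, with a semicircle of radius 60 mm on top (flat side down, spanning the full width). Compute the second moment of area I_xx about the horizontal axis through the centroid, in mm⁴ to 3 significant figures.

Treat the section as a set of non-overlapping primitives; coordinates are from the bounding-box lower-left.
Rectangular body: 120 × 40, A = 4 800 mm², y = 20 mm, Ī = 640 000 mm⁴.
Semicircular cap: semicircle r = 60, A = 5654.9 mm², y = 65.465 mm, Ī = 1 422 450 mm⁴.
Centroid: ȳ = ΣA·y / ΣA = 44.591 mm.
Transfer each piece to the horizontal axis through the centroid using Ī + A·d² with d = y − 44.591:
  rectangular body: d = -24.591 mm → contributes +3 542 681 mm⁴
  semicircular cap: d = 20.874 mm → contributes +3 886 323 mm⁴
Total I = 7 429 004 mm⁴.

I_xx ≈ 7.43 × 10⁶ mm⁴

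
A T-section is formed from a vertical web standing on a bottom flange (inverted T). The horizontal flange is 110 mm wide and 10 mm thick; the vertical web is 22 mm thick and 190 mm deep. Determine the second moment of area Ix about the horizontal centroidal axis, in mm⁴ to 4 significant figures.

Split into non-overlapping primitives; take the origin at the lower-left of the bounding box.
Flange: 110 × 10, A = 1 100 mm², y = 5 mm, Ī = 9166.67 mm⁴.
Web: 22 × 190, A = 4 180 mm², y = 105 mm, Ī = 12 574 833 mm⁴.
Centroid: ȳ = ΣA·y / ΣA = 84.1667 mm.
Transfer each piece to the horizontal centroidal axis using Ī + A·d² with d = y − 84.1667:
  flange: d = -79.1667 mm → contributes +6 903 264 mm⁴
  web: d = 20.8333 mm → contributes +14 389 069 mm⁴
Total I = 21 292 333 mm⁴.

Ix ≈ 2.129 × 10⁷ mm⁴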